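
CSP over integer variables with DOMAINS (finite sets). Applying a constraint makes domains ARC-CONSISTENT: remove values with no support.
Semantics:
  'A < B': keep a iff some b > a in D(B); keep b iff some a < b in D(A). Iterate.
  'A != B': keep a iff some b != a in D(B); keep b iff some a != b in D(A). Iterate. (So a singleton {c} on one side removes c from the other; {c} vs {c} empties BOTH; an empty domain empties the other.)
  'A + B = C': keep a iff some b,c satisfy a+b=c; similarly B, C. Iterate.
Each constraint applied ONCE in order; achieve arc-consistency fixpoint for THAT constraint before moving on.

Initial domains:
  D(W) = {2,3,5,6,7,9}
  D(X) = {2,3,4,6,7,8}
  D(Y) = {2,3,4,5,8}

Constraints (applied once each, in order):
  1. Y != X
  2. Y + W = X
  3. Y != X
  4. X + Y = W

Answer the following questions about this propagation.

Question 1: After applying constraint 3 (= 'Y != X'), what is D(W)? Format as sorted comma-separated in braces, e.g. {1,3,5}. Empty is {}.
Answer: {2,3,5,6}

Derivation:
Constraint 1 (Y != X) on D(Y)={2,3,4,5,8} D(X)={2,3,4,6,7,8}: no change
Constraint 2 (Y + W = X) on D(Y)={2,3,4,5,8} D(W)={2,3,5,6,7,9} D(X)={2,3,4,6,7,8}: Y {2,3,4,5,8}->{2,3,4,5}; W {2,3,5,6,7,9}->{2,3,5,6}; X {2,3,4,6,7,8}->{4,6,7,8}
Constraint 3 (Y != X) on D(Y)={2,3,4,5} D(X)={4,6,7,8}: no change
So after constraint 3: D(W) = {2,3,5,6}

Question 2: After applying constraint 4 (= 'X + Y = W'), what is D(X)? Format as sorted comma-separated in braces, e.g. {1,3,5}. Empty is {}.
Constraint 1 (Y != X) on D(Y)={2,3,4,5,8} D(X)={2,3,4,6,7,8}: no change
Constraint 2 (Y + W = X) on D(Y)={2,3,4,5,8} D(W)={2,3,5,6,7,9} D(X)={2,3,4,6,7,8}: Y {2,3,4,5,8}->{2,3,4,5}; W {2,3,5,6,7,9}->{2,3,5,6}; X {2,3,4,6,7,8}->{4,6,7,8}
Constraint 3 (Y != X) on D(Y)={2,3,4,5} D(X)={4,6,7,8}: no change
Constraint 4 (X + Y = W) on D(X)={4,6,7,8} D(Y)={2,3,4,5} D(W)={2,3,5,6}: X {4,6,7,8}->{4}; Y {2,3,4,5}->{2}; W {2,3,5,6}->{6}
So after constraint 4: D(X) = {4}

Answer: {4}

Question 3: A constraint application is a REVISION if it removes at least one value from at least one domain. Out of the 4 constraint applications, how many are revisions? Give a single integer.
Constraint 1 (Y != X) on D(Y)={2,3,4,5,8} D(X)={2,3,4,6,7,8}: no change => not a revision
Constraint 2 (Y + W = X) on D(Y)={2,3,4,5,8} D(W)={2,3,5,6,7,9} D(X)={2,3,4,6,7,8}: Y {2,3,4,5,8}->{2,3,4,5}; W {2,3,5,6,7,9}->{2,3,5,6}; X {2,3,4,6,7,8}->{4,6,7,8} => REVISION
Constraint 3 (Y != X) on D(Y)={2,3,4,5} D(X)={4,6,7,8}: no change => not a revision
Constraint 4 (X + Y = W) on D(X)={4,6,7,8} D(Y)={2,3,4,5} D(W)={2,3,5,6}: X {4,6,7,8}->{4}; Y {2,3,4,5}->{2}; W {2,3,5,6}->{6} => REVISION
Total revisions = 2

Answer: 2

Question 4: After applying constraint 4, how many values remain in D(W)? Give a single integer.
Answer: 1

Derivation:
Constraint 1 (Y != X) on D(Y)={2,3,4,5,8} D(X)={2,3,4,6,7,8}: no change
Constraint 2 (Y + W = X) on D(Y)={2,3,4,5,8} D(W)={2,3,5,6,7,9} D(X)={2,3,4,6,7,8}: Y {2,3,4,5,8}->{2,3,4,5}; W {2,3,5,6,7,9}->{2,3,5,6}; X {2,3,4,6,7,8}->{4,6,7,8}
Constraint 3 (Y != X) on D(Y)={2,3,4,5} D(X)={4,6,7,8}: no change
Constraint 4 (X + Y = W) on D(X)={4,6,7,8} D(Y)={2,3,4,5} D(W)={2,3,5,6}: X {4,6,7,8}->{4}; Y {2,3,4,5}->{2}; W {2,3,5,6}->{6}
So after constraint 4: D(W)={6}, size = 1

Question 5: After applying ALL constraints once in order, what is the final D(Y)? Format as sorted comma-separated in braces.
Constraint 1 (Y != X) on D(Y)={2,3,4,5,8} D(X)={2,3,4,6,7,8}: no change
Constraint 2 (Y + W = X) on D(Y)={2,3,4,5,8} D(W)={2,3,5,6,7,9} D(X)={2,3,4,6,7,8}: Y {2,3,4,5,8}->{2,3,4,5}; W {2,3,5,6,7,9}->{2,3,5,6}; X {2,3,4,6,7,8}->{4,6,7,8}
Constraint 3 (Y != X) on D(Y)={2,3,4,5} D(X)={4,6,7,8}: no change
Constraint 4 (X + Y = W) on D(X)={4,6,7,8} D(Y)={2,3,4,5} D(W)={2,3,5,6}: X {4,6,7,8}->{4}; Y {2,3,4,5}->{2}; W {2,3,5,6}->{6}
So after all 4 constraints: D(Y) = {2}

Answer: {2}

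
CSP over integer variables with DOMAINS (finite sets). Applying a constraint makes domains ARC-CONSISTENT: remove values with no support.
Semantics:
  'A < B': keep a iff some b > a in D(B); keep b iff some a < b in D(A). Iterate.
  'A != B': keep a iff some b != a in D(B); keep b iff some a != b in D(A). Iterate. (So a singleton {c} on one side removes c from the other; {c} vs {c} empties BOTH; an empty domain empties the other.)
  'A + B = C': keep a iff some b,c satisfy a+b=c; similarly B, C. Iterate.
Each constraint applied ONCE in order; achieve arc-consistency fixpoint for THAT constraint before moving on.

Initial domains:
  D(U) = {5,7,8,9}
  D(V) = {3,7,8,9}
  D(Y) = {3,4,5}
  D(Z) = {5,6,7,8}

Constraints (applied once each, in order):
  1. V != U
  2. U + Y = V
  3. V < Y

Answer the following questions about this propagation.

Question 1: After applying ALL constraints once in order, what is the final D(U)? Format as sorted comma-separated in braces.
Constraint 1 (V != U) on D(V)={3,7,8,9} D(U)={5,7,8,9}: no change
Constraint 2 (U + Y = V) on D(U)={5,7,8,9} D(Y)={3,4,5} D(V)={3,7,8,9}: U {5,7,8,9}->{5}; Y {3,4,5}->{3,4}; V {3,7,8,9}->{8,9}
Constraint 3 (V < Y) on D(V)={8,9} D(Y)={3,4}: V {8,9}->{}; Y {3,4}->{}
So after all 3 constraints: D(U) = {5}

Answer: {5}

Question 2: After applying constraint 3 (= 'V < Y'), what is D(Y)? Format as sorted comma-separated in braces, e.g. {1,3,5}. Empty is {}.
Constraint 1 (V != U) on D(V)={3,7,8,9} D(U)={5,7,8,9}: no change
Constraint 2 (U + Y = V) on D(U)={5,7,8,9} D(Y)={3,4,5} D(V)={3,7,8,9}: U {5,7,8,9}->{5}; Y {3,4,5}->{3,4}; V {3,7,8,9}->{8,9}
Constraint 3 (V < Y) on D(V)={8,9} D(Y)={3,4}: V {8,9}->{}; Y {3,4}->{}
So after constraint 3: D(Y) = {}

Answer: {}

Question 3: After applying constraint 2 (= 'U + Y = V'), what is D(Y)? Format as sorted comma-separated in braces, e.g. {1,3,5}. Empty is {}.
Constraint 1 (V != U) on D(V)={3,7,8,9} D(U)={5,7,8,9}: no change
Constraint 2 (U + Y = V) on D(U)={5,7,8,9} D(Y)={3,4,5} D(V)={3,7,8,9}: U {5,7,8,9}->{5}; Y {3,4,5}->{3,4}; V {3,7,8,9}->{8,9}
So after constraint 2: D(Y) = {3,4}

Answer: {3,4}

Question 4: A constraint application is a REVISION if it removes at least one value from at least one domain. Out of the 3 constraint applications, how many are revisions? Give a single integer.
Constraint 1 (V != U) on D(V)={3,7,8,9} D(U)={5,7,8,9}: no change => not a revision
Constraint 2 (U + Y = V) on D(U)={5,7,8,9} D(Y)={3,4,5} D(V)={3,7,8,9}: U {5,7,8,9}->{5}; Y {3,4,5}->{3,4}; V {3,7,8,9}->{8,9} => REVISION
Constraint 3 (V < Y) on D(V)={8,9} D(Y)={3,4}: V {8,9}->{}; Y {3,4}->{} => REVISION
Total revisions = 2

Answer: 2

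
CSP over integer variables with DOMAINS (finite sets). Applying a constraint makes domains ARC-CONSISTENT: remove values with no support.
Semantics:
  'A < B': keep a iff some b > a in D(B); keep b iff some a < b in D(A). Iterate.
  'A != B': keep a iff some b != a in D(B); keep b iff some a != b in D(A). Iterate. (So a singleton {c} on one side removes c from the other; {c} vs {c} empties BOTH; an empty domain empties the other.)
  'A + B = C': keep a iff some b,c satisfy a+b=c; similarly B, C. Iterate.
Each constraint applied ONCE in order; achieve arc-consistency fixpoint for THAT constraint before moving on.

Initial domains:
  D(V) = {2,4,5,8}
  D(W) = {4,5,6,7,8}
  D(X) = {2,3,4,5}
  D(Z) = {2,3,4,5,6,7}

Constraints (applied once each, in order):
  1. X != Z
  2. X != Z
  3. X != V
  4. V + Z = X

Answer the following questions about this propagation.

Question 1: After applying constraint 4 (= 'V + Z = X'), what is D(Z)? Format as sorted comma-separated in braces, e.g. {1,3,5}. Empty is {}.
Answer: {2,3}

Derivation:
Constraint 1 (X != Z) on D(X)={2,3,4,5} D(Z)={2,3,4,5,6,7}: no change
Constraint 2 (X != Z) on D(X)={2,3,4,5} D(Z)={2,3,4,5,6,7}: no change
Constraint 3 (X != V) on D(X)={2,3,4,5} D(V)={2,4,5,8}: no change
Constraint 4 (V + Z = X) on D(V)={2,4,5,8} D(Z)={2,3,4,5,6,7} D(X)={2,3,4,5}: V {2,4,5,8}->{2}; Z {2,3,4,5,6,7}->{2,3}; X {2,3,4,5}->{4,5}
So after constraint 4: D(Z) = {2,3}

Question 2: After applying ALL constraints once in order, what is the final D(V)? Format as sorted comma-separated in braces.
Answer: {2}

Derivation:
Constraint 1 (X != Z) on D(X)={2,3,4,5} D(Z)={2,3,4,5,6,7}: no change
Constraint 2 (X != Z) on D(X)={2,3,4,5} D(Z)={2,3,4,5,6,7}: no change
Constraint 3 (X != V) on D(X)={2,3,4,5} D(V)={2,4,5,8}: no change
Constraint 4 (V + Z = X) on D(V)={2,4,5,8} D(Z)={2,3,4,5,6,7} D(X)={2,3,4,5}: V {2,4,5,8}->{2}; Z {2,3,4,5,6,7}->{2,3}; X {2,3,4,5}->{4,5}
So after all 4 constraints: D(V) = {2}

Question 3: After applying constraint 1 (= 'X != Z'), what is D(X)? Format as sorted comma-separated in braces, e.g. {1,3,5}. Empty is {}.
Constraint 1 (X != Z) on D(X)={2,3,4,5} D(Z)={2,3,4,5,6,7}: no change
So after constraint 1: D(X) = {2,3,4,5}

Answer: {2,3,4,5}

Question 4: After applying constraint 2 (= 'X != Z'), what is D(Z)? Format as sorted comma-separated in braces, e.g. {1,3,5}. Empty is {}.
Answer: {2,3,4,5,6,7}

Derivation:
Constraint 1 (X != Z) on D(X)={2,3,4,5} D(Z)={2,3,4,5,6,7}: no change
Constraint 2 (X != Z) on D(X)={2,3,4,5} D(Z)={2,3,4,5,6,7}: no change
So after constraint 2: D(Z) = {2,3,4,5,6,7}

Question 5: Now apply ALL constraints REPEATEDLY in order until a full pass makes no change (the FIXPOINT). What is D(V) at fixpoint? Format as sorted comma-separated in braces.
Answer: {2}

Derivation:
pass 0 (initial): D(V)={2,4,5,8}
pass 1: V {2,4,5,8}->{2}; X {2,3,4,5}->{4,5}; Z {2,3,4,5,6,7}->{2,3}
pass 2: no change
Fixpoint after 2 passes: D(V) = {2}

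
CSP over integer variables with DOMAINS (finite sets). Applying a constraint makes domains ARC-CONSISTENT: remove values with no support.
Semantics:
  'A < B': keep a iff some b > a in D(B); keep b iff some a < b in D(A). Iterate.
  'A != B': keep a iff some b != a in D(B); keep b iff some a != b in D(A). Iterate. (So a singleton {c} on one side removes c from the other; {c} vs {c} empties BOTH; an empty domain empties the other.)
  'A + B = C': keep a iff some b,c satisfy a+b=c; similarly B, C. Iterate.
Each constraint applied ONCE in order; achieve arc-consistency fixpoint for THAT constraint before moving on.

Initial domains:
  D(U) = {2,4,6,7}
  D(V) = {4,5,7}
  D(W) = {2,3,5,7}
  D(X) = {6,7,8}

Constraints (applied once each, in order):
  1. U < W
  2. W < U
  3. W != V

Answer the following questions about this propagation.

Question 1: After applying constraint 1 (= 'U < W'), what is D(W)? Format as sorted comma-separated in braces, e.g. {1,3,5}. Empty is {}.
Constraint 1 (U < W) on D(U)={2,4,6,7} D(W)={2,3,5,7}: U {2,4,6,7}->{2,4,6}; W {2,3,5,7}->{3,5,7}
So after constraint 1: D(W) = {3,5,7}

Answer: {3,5,7}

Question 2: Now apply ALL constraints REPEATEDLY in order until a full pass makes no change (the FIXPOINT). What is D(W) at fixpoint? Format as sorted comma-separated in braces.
pass 0 (initial): D(W)={2,3,5,7}
pass 1: U {2,4,6,7}->{4,6}; W {2,3,5,7}->{3,5}
pass 2: U {4,6}->{}; V {4,5,7}->{}; W {3,5}->{}
pass 3: no change
Fixpoint after 3 passes: D(W) = {}

Answer: {}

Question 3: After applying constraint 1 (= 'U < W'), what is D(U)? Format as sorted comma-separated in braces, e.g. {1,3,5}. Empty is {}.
Answer: {2,4,6}

Derivation:
Constraint 1 (U < W) on D(U)={2,4,6,7} D(W)={2,3,5,7}: U {2,4,6,7}->{2,4,6}; W {2,3,5,7}->{3,5,7}
So after constraint 1: D(U) = {2,4,6}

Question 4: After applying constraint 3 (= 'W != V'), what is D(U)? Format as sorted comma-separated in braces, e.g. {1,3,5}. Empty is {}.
Constraint 1 (U < W) on D(U)={2,4,6,7} D(W)={2,3,5,7}: U {2,4,6,7}->{2,4,6}; W {2,3,5,7}->{3,5,7}
Constraint 2 (W < U) on D(W)={3,5,7} D(U)={2,4,6}: W {3,5,7}->{3,5}; U {2,4,6}->{4,6}
Constraint 3 (W != V) on D(W)={3,5} D(V)={4,5,7}: no change
So after constraint 3: D(U) = {4,6}

Answer: {4,6}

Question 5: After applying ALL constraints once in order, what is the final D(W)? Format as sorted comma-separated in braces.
Constraint 1 (U < W) on D(U)={2,4,6,7} D(W)={2,3,5,7}: U {2,4,6,7}->{2,4,6}; W {2,3,5,7}->{3,5,7}
Constraint 2 (W < U) on D(W)={3,5,7} D(U)={2,4,6}: W {3,5,7}->{3,5}; U {2,4,6}->{4,6}
Constraint 3 (W != V) on D(W)={3,5} D(V)={4,5,7}: no change
So after all 3 constraints: D(W) = {3,5}

Answer: {3,5}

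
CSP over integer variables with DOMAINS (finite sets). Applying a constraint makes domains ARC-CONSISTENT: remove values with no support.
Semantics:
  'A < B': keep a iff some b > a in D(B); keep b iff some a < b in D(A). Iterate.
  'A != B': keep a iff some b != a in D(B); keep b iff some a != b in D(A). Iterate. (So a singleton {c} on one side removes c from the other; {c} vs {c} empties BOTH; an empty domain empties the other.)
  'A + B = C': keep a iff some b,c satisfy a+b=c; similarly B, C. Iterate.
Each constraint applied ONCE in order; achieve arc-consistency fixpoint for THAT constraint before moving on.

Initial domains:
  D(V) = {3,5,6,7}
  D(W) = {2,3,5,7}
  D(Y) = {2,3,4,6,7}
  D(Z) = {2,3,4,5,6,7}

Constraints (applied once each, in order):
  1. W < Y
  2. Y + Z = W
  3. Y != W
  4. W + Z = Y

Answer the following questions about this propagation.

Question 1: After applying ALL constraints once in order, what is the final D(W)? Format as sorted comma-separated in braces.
Constraint 1 (W < Y) on D(W)={2,3,5,7} D(Y)={2,3,4,6,7}: W {2,3,5,7}->{2,3,5}; Y {2,3,4,6,7}->{3,4,6,7}
Constraint 2 (Y + Z = W) on D(Y)={3,4,6,7} D(Z)={2,3,4,5,6,7} D(W)={2,3,5}: Y {3,4,6,7}->{3}; Z {2,3,4,5,6,7}->{2}; W {2,3,5}->{5}
Constraint 3 (Y != W) on D(Y)={3} D(W)={5}: no change
Constraint 4 (W + Z = Y) on D(W)={5} D(Z)={2} D(Y)={3}: W {5}->{}; Z {2}->{}; Y {3}->{}
So after all 4 constraints: D(W) = {}

Answer: {}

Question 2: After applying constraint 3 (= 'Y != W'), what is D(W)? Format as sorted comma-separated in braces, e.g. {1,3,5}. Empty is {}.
Constraint 1 (W < Y) on D(W)={2,3,5,7} D(Y)={2,3,4,6,7}: W {2,3,5,7}->{2,3,5}; Y {2,3,4,6,7}->{3,4,6,7}
Constraint 2 (Y + Z = W) on D(Y)={3,4,6,7} D(Z)={2,3,4,5,6,7} D(W)={2,3,5}: Y {3,4,6,7}->{3}; Z {2,3,4,5,6,7}->{2}; W {2,3,5}->{5}
Constraint 3 (Y != W) on D(Y)={3} D(W)={5}: no change
So after constraint 3: D(W) = {5}

Answer: {5}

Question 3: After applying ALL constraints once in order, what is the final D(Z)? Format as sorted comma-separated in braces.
Answer: {}

Derivation:
Constraint 1 (W < Y) on D(W)={2,3,5,7} D(Y)={2,3,4,6,7}: W {2,3,5,7}->{2,3,5}; Y {2,3,4,6,7}->{3,4,6,7}
Constraint 2 (Y + Z = W) on D(Y)={3,4,6,7} D(Z)={2,3,4,5,6,7} D(W)={2,3,5}: Y {3,4,6,7}->{3}; Z {2,3,4,5,6,7}->{2}; W {2,3,5}->{5}
Constraint 3 (Y != W) on D(Y)={3} D(W)={5}: no change
Constraint 4 (W + Z = Y) on D(W)={5} D(Z)={2} D(Y)={3}: W {5}->{}; Z {2}->{}; Y {3}->{}
So after all 4 constraints: D(Z) = {}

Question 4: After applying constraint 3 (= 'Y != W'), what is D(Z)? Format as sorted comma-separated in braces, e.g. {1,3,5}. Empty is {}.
Constraint 1 (W < Y) on D(W)={2,3,5,7} D(Y)={2,3,4,6,7}: W {2,3,5,7}->{2,3,5}; Y {2,3,4,6,7}->{3,4,6,7}
Constraint 2 (Y + Z = W) on D(Y)={3,4,6,7} D(Z)={2,3,4,5,6,7} D(W)={2,3,5}: Y {3,4,6,7}->{3}; Z {2,3,4,5,6,7}->{2}; W {2,3,5}->{5}
Constraint 3 (Y != W) on D(Y)={3} D(W)={5}: no change
So after constraint 3: D(Z) = {2}

Answer: {2}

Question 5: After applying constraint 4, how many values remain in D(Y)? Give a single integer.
Answer: 0

Derivation:
Constraint 1 (W < Y) on D(W)={2,3,5,7} D(Y)={2,3,4,6,7}: W {2,3,5,7}->{2,3,5}; Y {2,3,4,6,7}->{3,4,6,7}
Constraint 2 (Y + Z = W) on D(Y)={3,4,6,7} D(Z)={2,3,4,5,6,7} D(W)={2,3,5}: Y {3,4,6,7}->{3}; Z {2,3,4,5,6,7}->{2}; W {2,3,5}->{5}
Constraint 3 (Y != W) on D(Y)={3} D(W)={5}: no change
Constraint 4 (W + Z = Y) on D(W)={5} D(Z)={2} D(Y)={3}: W {5}->{}; Z {2}->{}; Y {3}->{}
So after constraint 4: D(Y)={}, size = 0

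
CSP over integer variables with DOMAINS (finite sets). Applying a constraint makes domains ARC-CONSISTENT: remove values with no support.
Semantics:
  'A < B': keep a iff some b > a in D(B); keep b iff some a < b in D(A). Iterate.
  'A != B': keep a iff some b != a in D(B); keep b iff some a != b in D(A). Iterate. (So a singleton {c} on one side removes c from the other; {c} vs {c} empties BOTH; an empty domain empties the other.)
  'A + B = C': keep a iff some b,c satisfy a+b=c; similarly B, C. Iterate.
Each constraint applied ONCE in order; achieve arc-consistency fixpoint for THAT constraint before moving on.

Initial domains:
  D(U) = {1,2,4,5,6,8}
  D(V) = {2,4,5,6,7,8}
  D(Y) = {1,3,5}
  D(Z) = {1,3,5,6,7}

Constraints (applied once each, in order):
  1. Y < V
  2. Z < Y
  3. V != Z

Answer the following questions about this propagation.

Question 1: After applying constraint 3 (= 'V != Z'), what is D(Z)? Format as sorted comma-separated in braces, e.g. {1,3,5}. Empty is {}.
Answer: {1,3}

Derivation:
Constraint 1 (Y < V) on D(Y)={1,3,5} D(V)={2,4,5,6,7,8}: no change
Constraint 2 (Z < Y) on D(Z)={1,3,5,6,7} D(Y)={1,3,5}: Z {1,3,5,6,7}->{1,3}; Y {1,3,5}->{3,5}
Constraint 3 (V != Z) on D(V)={2,4,5,6,7,8} D(Z)={1,3}: no change
So after constraint 3: D(Z) = {1,3}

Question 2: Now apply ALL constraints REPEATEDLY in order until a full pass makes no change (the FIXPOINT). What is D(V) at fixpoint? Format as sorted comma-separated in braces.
pass 0 (initial): D(V)={2,4,5,6,7,8}
pass 1: Y {1,3,5}->{3,5}; Z {1,3,5,6,7}->{1,3}
pass 2: V {2,4,5,6,7,8}->{4,5,6,7,8}
pass 3: no change
Fixpoint after 3 passes: D(V) = {4,5,6,7,8}

Answer: {4,5,6,7,8}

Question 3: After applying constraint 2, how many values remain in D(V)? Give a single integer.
Constraint 1 (Y < V) on D(Y)={1,3,5} D(V)={2,4,5,6,7,8}: no change
Constraint 2 (Z < Y) on D(Z)={1,3,5,6,7} D(Y)={1,3,5}: Z {1,3,5,6,7}->{1,3}; Y {1,3,5}->{3,5}
So after constraint 2: D(V)={2,4,5,6,7,8}, size = 6

Answer: 6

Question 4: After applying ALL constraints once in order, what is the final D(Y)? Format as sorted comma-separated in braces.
Constraint 1 (Y < V) on D(Y)={1,3,5} D(V)={2,4,5,6,7,8}: no change
Constraint 2 (Z < Y) on D(Z)={1,3,5,6,7} D(Y)={1,3,5}: Z {1,3,5,6,7}->{1,3}; Y {1,3,5}->{3,5}
Constraint 3 (V != Z) on D(V)={2,4,5,6,7,8} D(Z)={1,3}: no change
So after all 3 constraints: D(Y) = {3,5}

Answer: {3,5}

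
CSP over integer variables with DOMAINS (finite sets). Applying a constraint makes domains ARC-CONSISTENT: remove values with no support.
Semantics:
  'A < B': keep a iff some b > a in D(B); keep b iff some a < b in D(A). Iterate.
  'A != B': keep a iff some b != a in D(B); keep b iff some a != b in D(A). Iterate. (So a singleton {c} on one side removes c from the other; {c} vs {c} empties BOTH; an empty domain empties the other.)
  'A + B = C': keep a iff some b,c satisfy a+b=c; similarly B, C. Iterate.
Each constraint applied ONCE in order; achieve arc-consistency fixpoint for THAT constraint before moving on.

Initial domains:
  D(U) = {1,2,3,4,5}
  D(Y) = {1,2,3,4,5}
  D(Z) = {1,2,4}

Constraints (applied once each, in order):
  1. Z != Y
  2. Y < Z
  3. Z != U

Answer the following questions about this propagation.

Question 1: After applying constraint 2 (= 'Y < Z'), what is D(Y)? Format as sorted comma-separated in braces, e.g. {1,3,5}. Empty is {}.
Constraint 1 (Z != Y) on D(Z)={1,2,4} D(Y)={1,2,3,4,5}: no change
Constraint 2 (Y < Z) on D(Y)={1,2,3,4,5} D(Z)={1,2,4}: Y {1,2,3,4,5}->{1,2,3}; Z {1,2,4}->{2,4}
So after constraint 2: D(Y) = {1,2,3}

Answer: {1,2,3}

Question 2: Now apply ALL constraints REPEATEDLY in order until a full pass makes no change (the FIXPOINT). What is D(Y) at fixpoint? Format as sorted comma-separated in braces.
Answer: {1,2,3}

Derivation:
pass 0 (initial): D(Y)={1,2,3,4,5}
pass 1: Y {1,2,3,4,5}->{1,2,3}; Z {1,2,4}->{2,4}
pass 2: no change
Fixpoint after 2 passes: D(Y) = {1,2,3}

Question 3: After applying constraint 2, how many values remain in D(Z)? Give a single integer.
Constraint 1 (Z != Y) on D(Z)={1,2,4} D(Y)={1,2,3,4,5}: no change
Constraint 2 (Y < Z) on D(Y)={1,2,3,4,5} D(Z)={1,2,4}: Y {1,2,3,4,5}->{1,2,3}; Z {1,2,4}->{2,4}
So after constraint 2: D(Z)={2,4}, size = 2

Answer: 2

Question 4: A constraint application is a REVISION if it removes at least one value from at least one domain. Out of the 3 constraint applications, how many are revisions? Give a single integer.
Constraint 1 (Z != Y) on D(Z)={1,2,4} D(Y)={1,2,3,4,5}: no change => not a revision
Constraint 2 (Y < Z) on D(Y)={1,2,3,4,5} D(Z)={1,2,4}: Y {1,2,3,4,5}->{1,2,3}; Z {1,2,4}->{2,4} => REVISION
Constraint 3 (Z != U) on D(Z)={2,4} D(U)={1,2,3,4,5}: no change => not a revision
Total revisions = 1

Answer: 1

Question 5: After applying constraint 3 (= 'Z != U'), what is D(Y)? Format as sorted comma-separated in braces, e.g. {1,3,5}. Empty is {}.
Answer: {1,2,3}

Derivation:
Constraint 1 (Z != Y) on D(Z)={1,2,4} D(Y)={1,2,3,4,5}: no change
Constraint 2 (Y < Z) on D(Y)={1,2,3,4,5} D(Z)={1,2,4}: Y {1,2,3,4,5}->{1,2,3}; Z {1,2,4}->{2,4}
Constraint 3 (Z != U) on D(Z)={2,4} D(U)={1,2,3,4,5}: no change
So after constraint 3: D(Y) = {1,2,3}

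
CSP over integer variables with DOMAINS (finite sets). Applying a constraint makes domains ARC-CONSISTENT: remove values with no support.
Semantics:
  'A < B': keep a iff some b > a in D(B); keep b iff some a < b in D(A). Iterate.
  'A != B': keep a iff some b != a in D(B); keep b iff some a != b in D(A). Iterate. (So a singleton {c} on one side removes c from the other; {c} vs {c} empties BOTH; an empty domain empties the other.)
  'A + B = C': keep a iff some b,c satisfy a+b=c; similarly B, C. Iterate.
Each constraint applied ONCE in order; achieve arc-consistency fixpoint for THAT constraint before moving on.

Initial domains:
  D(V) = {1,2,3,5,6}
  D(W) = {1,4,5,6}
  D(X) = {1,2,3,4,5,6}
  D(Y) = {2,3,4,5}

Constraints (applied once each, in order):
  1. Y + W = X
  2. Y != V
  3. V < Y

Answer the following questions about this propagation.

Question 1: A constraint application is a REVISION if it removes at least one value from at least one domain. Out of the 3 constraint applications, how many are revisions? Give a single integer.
Constraint 1 (Y + W = X) on D(Y)={2,3,4,5} D(W)={1,4,5,6} D(X)={1,2,3,4,5,6}: W {1,4,5,6}->{1,4}; X {1,2,3,4,5,6}->{3,4,5,6} => REVISION
Constraint 2 (Y != V) on D(Y)={2,3,4,5} D(V)={1,2,3,5,6}: no change => not a revision
Constraint 3 (V < Y) on D(V)={1,2,3,5,6} D(Y)={2,3,4,5}: V {1,2,3,5,6}->{1,2,3} => REVISION
Total revisions = 2

Answer: 2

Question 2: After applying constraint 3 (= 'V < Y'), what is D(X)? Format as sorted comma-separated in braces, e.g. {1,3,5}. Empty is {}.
Answer: {3,4,5,6}

Derivation:
Constraint 1 (Y + W = X) on D(Y)={2,3,4,5} D(W)={1,4,5,6} D(X)={1,2,3,4,5,6}: W {1,4,5,6}->{1,4}; X {1,2,3,4,5,6}->{3,4,5,6}
Constraint 2 (Y != V) on D(Y)={2,3,4,5} D(V)={1,2,3,5,6}: no change
Constraint 3 (V < Y) on D(V)={1,2,3,5,6} D(Y)={2,3,4,5}: V {1,2,3,5,6}->{1,2,3}
So after constraint 3: D(X) = {3,4,5,6}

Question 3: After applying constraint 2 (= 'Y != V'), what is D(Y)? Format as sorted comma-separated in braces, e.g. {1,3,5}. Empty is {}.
Constraint 1 (Y + W = X) on D(Y)={2,3,4,5} D(W)={1,4,5,6} D(X)={1,2,3,4,5,6}: W {1,4,5,6}->{1,4}; X {1,2,3,4,5,6}->{3,4,5,6}
Constraint 2 (Y != V) on D(Y)={2,3,4,5} D(V)={1,2,3,5,6}: no change
So after constraint 2: D(Y) = {2,3,4,5}

Answer: {2,3,4,5}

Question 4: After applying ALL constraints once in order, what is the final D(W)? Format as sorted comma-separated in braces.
Answer: {1,4}

Derivation:
Constraint 1 (Y + W = X) on D(Y)={2,3,4,5} D(W)={1,4,5,6} D(X)={1,2,3,4,5,6}: W {1,4,5,6}->{1,4}; X {1,2,3,4,5,6}->{3,4,5,6}
Constraint 2 (Y != V) on D(Y)={2,3,4,5} D(V)={1,2,3,5,6}: no change
Constraint 3 (V < Y) on D(V)={1,2,3,5,6} D(Y)={2,3,4,5}: V {1,2,3,5,6}->{1,2,3}
So after all 3 constraints: D(W) = {1,4}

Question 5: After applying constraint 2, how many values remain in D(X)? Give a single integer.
Answer: 4

Derivation:
Constraint 1 (Y + W = X) on D(Y)={2,3,4,5} D(W)={1,4,5,6} D(X)={1,2,3,4,5,6}: W {1,4,5,6}->{1,4}; X {1,2,3,4,5,6}->{3,4,5,6}
Constraint 2 (Y != V) on D(Y)={2,3,4,5} D(V)={1,2,3,5,6}: no change
So after constraint 2: D(X)={3,4,5,6}, size = 4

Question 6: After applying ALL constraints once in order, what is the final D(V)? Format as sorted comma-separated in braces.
Constraint 1 (Y + W = X) on D(Y)={2,3,4,5} D(W)={1,4,5,6} D(X)={1,2,3,4,5,6}: W {1,4,5,6}->{1,4}; X {1,2,3,4,5,6}->{3,4,5,6}
Constraint 2 (Y != V) on D(Y)={2,3,4,5} D(V)={1,2,3,5,6}: no change
Constraint 3 (V < Y) on D(V)={1,2,3,5,6} D(Y)={2,3,4,5}: V {1,2,3,5,6}->{1,2,3}
So after all 3 constraints: D(V) = {1,2,3}

Answer: {1,2,3}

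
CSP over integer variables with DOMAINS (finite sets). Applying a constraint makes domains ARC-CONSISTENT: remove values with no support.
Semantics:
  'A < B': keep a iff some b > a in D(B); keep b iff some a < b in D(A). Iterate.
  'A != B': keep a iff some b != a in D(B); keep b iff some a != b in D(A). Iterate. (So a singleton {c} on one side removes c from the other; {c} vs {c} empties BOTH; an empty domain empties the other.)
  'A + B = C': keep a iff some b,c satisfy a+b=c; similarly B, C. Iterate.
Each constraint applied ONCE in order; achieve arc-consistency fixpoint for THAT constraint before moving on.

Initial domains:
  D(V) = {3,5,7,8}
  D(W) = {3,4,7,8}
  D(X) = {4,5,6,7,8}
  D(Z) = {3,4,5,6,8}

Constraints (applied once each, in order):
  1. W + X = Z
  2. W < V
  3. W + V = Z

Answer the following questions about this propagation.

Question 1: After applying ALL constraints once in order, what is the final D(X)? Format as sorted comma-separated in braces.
Answer: {4,5}

Derivation:
Constraint 1 (W + X = Z) on D(W)={3,4,7,8} D(X)={4,5,6,7,8} D(Z)={3,4,5,6,8}: W {3,4,7,8}->{3,4}; X {4,5,6,7,8}->{4,5}; Z {3,4,5,6,8}->{8}
Constraint 2 (W < V) on D(W)={3,4} D(V)={3,5,7,8}: V {3,5,7,8}->{5,7,8}
Constraint 3 (W + V = Z) on D(W)={3,4} D(V)={5,7,8} D(Z)={8}: W {3,4}->{3}; V {5,7,8}->{5}
So after all 3 constraints: D(X) = {4,5}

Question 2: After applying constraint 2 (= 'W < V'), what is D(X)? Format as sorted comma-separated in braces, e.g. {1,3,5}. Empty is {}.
Answer: {4,5}

Derivation:
Constraint 1 (W + X = Z) on D(W)={3,4,7,8} D(X)={4,5,6,7,8} D(Z)={3,4,5,6,8}: W {3,4,7,8}->{3,4}; X {4,5,6,7,8}->{4,5}; Z {3,4,5,6,8}->{8}
Constraint 2 (W < V) on D(W)={3,4} D(V)={3,5,7,8}: V {3,5,7,8}->{5,7,8}
So after constraint 2: D(X) = {4,5}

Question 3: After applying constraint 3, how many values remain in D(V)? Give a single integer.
Answer: 1

Derivation:
Constraint 1 (W + X = Z) on D(W)={3,4,7,8} D(X)={4,5,6,7,8} D(Z)={3,4,5,6,8}: W {3,4,7,8}->{3,4}; X {4,5,6,7,8}->{4,5}; Z {3,4,5,6,8}->{8}
Constraint 2 (W < V) on D(W)={3,4} D(V)={3,5,7,8}: V {3,5,7,8}->{5,7,8}
Constraint 3 (W + V = Z) on D(W)={3,4} D(V)={5,7,8} D(Z)={8}: W {3,4}->{3}; V {5,7,8}->{5}
So after constraint 3: D(V)={5}, size = 1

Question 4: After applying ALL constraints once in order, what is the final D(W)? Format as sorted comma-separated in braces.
Constraint 1 (W + X = Z) on D(W)={3,4,7,8} D(X)={4,5,6,7,8} D(Z)={3,4,5,6,8}: W {3,4,7,8}->{3,4}; X {4,5,6,7,8}->{4,5}; Z {3,4,5,6,8}->{8}
Constraint 2 (W < V) on D(W)={3,4} D(V)={3,5,7,8}: V {3,5,7,8}->{5,7,8}
Constraint 3 (W + V = Z) on D(W)={3,4} D(V)={5,7,8} D(Z)={8}: W {3,4}->{3}; V {5,7,8}->{5}
So after all 3 constraints: D(W) = {3}

Answer: {3}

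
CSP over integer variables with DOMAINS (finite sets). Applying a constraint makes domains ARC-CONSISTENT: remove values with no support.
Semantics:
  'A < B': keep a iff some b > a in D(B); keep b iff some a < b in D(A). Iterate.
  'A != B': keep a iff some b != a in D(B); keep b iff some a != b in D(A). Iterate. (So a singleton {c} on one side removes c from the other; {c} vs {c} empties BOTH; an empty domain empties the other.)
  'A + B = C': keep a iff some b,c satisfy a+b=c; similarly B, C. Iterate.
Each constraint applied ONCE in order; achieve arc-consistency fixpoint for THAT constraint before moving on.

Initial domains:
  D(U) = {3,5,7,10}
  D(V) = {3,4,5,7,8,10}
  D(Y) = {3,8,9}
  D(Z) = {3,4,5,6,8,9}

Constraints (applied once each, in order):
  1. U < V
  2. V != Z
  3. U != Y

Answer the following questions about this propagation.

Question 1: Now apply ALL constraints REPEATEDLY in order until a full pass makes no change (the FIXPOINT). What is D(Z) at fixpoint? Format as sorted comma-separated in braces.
Answer: {3,4,5,6,8,9}

Derivation:
pass 0 (initial): D(Z)={3,4,5,6,8,9}
pass 1: U {3,5,7,10}->{3,5,7}; V {3,4,5,7,8,10}->{4,5,7,8,10}
pass 2: no change
Fixpoint after 2 passes: D(Z) = {3,4,5,6,8,9}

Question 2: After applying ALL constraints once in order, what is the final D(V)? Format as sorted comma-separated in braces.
Constraint 1 (U < V) on D(U)={3,5,7,10} D(V)={3,4,5,7,8,10}: U {3,5,7,10}->{3,5,7}; V {3,4,5,7,8,10}->{4,5,7,8,10}
Constraint 2 (V != Z) on D(V)={4,5,7,8,10} D(Z)={3,4,5,6,8,9}: no change
Constraint 3 (U != Y) on D(U)={3,5,7} D(Y)={3,8,9}: no change
So after all 3 constraints: D(V) = {4,5,7,8,10}

Answer: {4,5,7,8,10}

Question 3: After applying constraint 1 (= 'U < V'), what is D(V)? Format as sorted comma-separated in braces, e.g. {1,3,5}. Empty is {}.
Answer: {4,5,7,8,10}

Derivation:
Constraint 1 (U < V) on D(U)={3,5,7,10} D(V)={3,4,5,7,8,10}: U {3,5,7,10}->{3,5,7}; V {3,4,5,7,8,10}->{4,5,7,8,10}
So after constraint 1: D(V) = {4,5,7,8,10}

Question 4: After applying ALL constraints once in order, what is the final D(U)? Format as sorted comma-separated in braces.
Constraint 1 (U < V) on D(U)={3,5,7,10} D(V)={3,4,5,7,8,10}: U {3,5,7,10}->{3,5,7}; V {3,4,5,7,8,10}->{4,5,7,8,10}
Constraint 2 (V != Z) on D(V)={4,5,7,8,10} D(Z)={3,4,5,6,8,9}: no change
Constraint 3 (U != Y) on D(U)={3,5,7} D(Y)={3,8,9}: no change
So after all 3 constraints: D(U) = {3,5,7}

Answer: {3,5,7}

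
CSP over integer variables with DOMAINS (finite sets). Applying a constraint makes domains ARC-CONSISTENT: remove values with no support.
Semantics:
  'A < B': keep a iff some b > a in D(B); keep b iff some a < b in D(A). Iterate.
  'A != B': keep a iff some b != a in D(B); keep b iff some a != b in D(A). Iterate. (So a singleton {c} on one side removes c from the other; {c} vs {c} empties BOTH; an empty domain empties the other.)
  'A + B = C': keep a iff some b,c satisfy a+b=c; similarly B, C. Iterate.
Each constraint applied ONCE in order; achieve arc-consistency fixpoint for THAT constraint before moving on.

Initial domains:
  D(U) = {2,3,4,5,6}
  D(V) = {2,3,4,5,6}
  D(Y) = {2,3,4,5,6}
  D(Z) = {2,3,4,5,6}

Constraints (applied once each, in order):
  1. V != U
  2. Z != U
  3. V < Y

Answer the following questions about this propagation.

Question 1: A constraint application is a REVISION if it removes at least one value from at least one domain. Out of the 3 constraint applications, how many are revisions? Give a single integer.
Answer: 1

Derivation:
Constraint 1 (V != U) on D(V)={2,3,4,5,6} D(U)={2,3,4,5,6}: no change => not a revision
Constraint 2 (Z != U) on D(Z)={2,3,4,5,6} D(U)={2,3,4,5,6}: no change => not a revision
Constraint 3 (V < Y) on D(V)={2,3,4,5,6} D(Y)={2,3,4,5,6}: V {2,3,4,5,6}->{2,3,4,5}; Y {2,3,4,5,6}->{3,4,5,6} => REVISION
Total revisions = 1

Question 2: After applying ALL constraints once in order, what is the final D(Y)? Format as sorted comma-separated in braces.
Answer: {3,4,5,6}

Derivation:
Constraint 1 (V != U) on D(V)={2,3,4,5,6} D(U)={2,3,4,5,6}: no change
Constraint 2 (Z != U) on D(Z)={2,3,4,5,6} D(U)={2,3,4,5,6}: no change
Constraint 3 (V < Y) on D(V)={2,3,4,5,6} D(Y)={2,3,4,5,6}: V {2,3,4,5,6}->{2,3,4,5}; Y {2,3,4,5,6}->{3,4,5,6}
So after all 3 constraints: D(Y) = {3,4,5,6}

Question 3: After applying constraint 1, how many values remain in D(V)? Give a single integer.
Constraint 1 (V != U) on D(V)={2,3,4,5,6} D(U)={2,3,4,5,6}: no change
So after constraint 1: D(V)={2,3,4,5,6}, size = 5

Answer: 5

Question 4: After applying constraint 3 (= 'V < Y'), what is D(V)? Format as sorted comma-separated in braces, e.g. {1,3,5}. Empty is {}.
Answer: {2,3,4,5}

Derivation:
Constraint 1 (V != U) on D(V)={2,3,4,5,6} D(U)={2,3,4,5,6}: no change
Constraint 2 (Z != U) on D(Z)={2,3,4,5,6} D(U)={2,3,4,5,6}: no change
Constraint 3 (V < Y) on D(V)={2,3,4,5,6} D(Y)={2,3,4,5,6}: V {2,3,4,5,6}->{2,3,4,5}; Y {2,3,4,5,6}->{3,4,5,6}
So after constraint 3: D(V) = {2,3,4,5}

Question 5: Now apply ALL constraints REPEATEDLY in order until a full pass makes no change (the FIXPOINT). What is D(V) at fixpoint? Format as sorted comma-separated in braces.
pass 0 (initial): D(V)={2,3,4,5,6}
pass 1: V {2,3,4,5,6}->{2,3,4,5}; Y {2,3,4,5,6}->{3,4,5,6}
pass 2: no change
Fixpoint after 2 passes: D(V) = {2,3,4,5}

Answer: {2,3,4,5}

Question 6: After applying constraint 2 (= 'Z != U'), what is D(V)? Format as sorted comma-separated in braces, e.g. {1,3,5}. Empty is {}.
Constraint 1 (V != U) on D(V)={2,3,4,5,6} D(U)={2,3,4,5,6}: no change
Constraint 2 (Z != U) on D(Z)={2,3,4,5,6} D(U)={2,3,4,5,6}: no change
So after constraint 2: D(V) = {2,3,4,5,6}

Answer: {2,3,4,5,6}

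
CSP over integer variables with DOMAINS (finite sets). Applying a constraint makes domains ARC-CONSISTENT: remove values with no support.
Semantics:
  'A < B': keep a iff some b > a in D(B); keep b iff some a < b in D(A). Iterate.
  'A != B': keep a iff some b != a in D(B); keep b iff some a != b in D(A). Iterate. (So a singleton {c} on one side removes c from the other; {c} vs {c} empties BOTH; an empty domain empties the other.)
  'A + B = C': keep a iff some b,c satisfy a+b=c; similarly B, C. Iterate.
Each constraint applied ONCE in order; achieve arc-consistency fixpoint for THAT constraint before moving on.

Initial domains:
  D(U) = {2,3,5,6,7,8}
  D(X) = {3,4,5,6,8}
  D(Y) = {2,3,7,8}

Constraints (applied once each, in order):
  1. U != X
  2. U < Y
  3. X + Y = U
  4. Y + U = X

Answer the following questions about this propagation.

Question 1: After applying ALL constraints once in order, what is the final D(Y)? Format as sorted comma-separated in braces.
Answer: {}

Derivation:
Constraint 1 (U != X) on D(U)={2,3,5,6,7,8} D(X)={3,4,5,6,8}: no change
Constraint 2 (U < Y) on D(U)={2,3,5,6,7,8} D(Y)={2,3,7,8}: U {2,3,5,6,7,8}->{2,3,5,6,7}; Y {2,3,7,8}->{3,7,8}
Constraint 3 (X + Y = U) on D(X)={3,4,5,6,8} D(Y)={3,7,8} D(U)={2,3,5,6,7}: X {3,4,5,6,8}->{3,4}; Y {3,7,8}->{3}; U {2,3,5,6,7}->{6,7}
Constraint 4 (Y + U = X) on D(Y)={3} D(U)={6,7} D(X)={3,4}: Y {3}->{}; U {6,7}->{}; X {3,4}->{}
So after all 4 constraints: D(Y) = {}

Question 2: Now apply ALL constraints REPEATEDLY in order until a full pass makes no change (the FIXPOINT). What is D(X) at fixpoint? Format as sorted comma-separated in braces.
pass 0 (initial): D(X)={3,4,5,6,8}
pass 1: U {2,3,5,6,7,8}->{}; X {3,4,5,6,8}->{}; Y {2,3,7,8}->{}
pass 2: no change
Fixpoint after 2 passes: D(X) = {}

Answer: {}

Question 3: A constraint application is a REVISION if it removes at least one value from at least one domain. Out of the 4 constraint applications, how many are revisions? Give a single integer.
Answer: 3

Derivation:
Constraint 1 (U != X) on D(U)={2,3,5,6,7,8} D(X)={3,4,5,6,8}: no change => not a revision
Constraint 2 (U < Y) on D(U)={2,3,5,6,7,8} D(Y)={2,3,7,8}: U {2,3,5,6,7,8}->{2,3,5,6,7}; Y {2,3,7,8}->{3,7,8} => REVISION
Constraint 3 (X + Y = U) on D(X)={3,4,5,6,8} D(Y)={3,7,8} D(U)={2,3,5,6,7}: X {3,4,5,6,8}->{3,4}; Y {3,7,8}->{3}; U {2,3,5,6,7}->{6,7} => REVISION
Constraint 4 (Y + U = X) on D(Y)={3} D(U)={6,7} D(X)={3,4}: Y {3}->{}; U {6,7}->{}; X {3,4}->{} => REVISION
Total revisions = 3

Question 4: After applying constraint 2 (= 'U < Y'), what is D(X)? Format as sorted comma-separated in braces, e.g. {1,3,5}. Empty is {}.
Constraint 1 (U != X) on D(U)={2,3,5,6,7,8} D(X)={3,4,5,6,8}: no change
Constraint 2 (U < Y) on D(U)={2,3,5,6,7,8} D(Y)={2,3,7,8}: U {2,3,5,6,7,8}->{2,3,5,6,7}; Y {2,3,7,8}->{3,7,8}
So after constraint 2: D(X) = {3,4,5,6,8}

Answer: {3,4,5,6,8}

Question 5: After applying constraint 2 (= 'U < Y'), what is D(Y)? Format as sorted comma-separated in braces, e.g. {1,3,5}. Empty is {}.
Answer: {3,7,8}

Derivation:
Constraint 1 (U != X) on D(U)={2,3,5,6,7,8} D(X)={3,4,5,6,8}: no change
Constraint 2 (U < Y) on D(U)={2,3,5,6,7,8} D(Y)={2,3,7,8}: U {2,3,5,6,7,8}->{2,3,5,6,7}; Y {2,3,7,8}->{3,7,8}
So after constraint 2: D(Y) = {3,7,8}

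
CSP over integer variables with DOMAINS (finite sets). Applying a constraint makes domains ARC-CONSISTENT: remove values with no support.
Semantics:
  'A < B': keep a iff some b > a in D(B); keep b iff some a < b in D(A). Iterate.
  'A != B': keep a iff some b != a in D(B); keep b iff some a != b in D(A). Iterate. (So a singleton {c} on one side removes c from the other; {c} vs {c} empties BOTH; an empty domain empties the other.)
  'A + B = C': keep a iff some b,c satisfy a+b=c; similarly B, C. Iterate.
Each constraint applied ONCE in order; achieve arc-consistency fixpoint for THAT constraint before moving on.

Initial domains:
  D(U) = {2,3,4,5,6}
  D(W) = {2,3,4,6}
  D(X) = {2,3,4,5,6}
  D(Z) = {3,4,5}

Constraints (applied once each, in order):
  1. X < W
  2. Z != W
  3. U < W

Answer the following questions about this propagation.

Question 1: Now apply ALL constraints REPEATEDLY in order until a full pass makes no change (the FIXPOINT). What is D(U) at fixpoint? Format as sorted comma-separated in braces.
pass 0 (initial): D(U)={2,3,4,5,6}
pass 1: U {2,3,4,5,6}->{2,3,4,5}; W {2,3,4,6}->{3,4,6}; X {2,3,4,5,6}->{2,3,4,5}
pass 2: no change
Fixpoint after 2 passes: D(U) = {2,3,4,5}

Answer: {2,3,4,5}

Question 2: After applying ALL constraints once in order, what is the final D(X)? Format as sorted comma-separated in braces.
Constraint 1 (X < W) on D(X)={2,3,4,5,6} D(W)={2,3,4,6}: X {2,3,4,5,6}->{2,3,4,5}; W {2,3,4,6}->{3,4,6}
Constraint 2 (Z != W) on D(Z)={3,4,5} D(W)={3,4,6}: no change
Constraint 3 (U < W) on D(U)={2,3,4,5,6} D(W)={3,4,6}: U {2,3,4,5,6}->{2,3,4,5}
So after all 3 constraints: D(X) = {2,3,4,5}

Answer: {2,3,4,5}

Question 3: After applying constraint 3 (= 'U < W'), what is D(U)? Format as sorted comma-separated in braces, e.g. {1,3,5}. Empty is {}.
Constraint 1 (X < W) on D(X)={2,3,4,5,6} D(W)={2,3,4,6}: X {2,3,4,5,6}->{2,3,4,5}; W {2,3,4,6}->{3,4,6}
Constraint 2 (Z != W) on D(Z)={3,4,5} D(W)={3,4,6}: no change
Constraint 3 (U < W) on D(U)={2,3,4,5,6} D(W)={3,4,6}: U {2,3,4,5,6}->{2,3,4,5}
So after constraint 3: D(U) = {2,3,4,5}

Answer: {2,3,4,5}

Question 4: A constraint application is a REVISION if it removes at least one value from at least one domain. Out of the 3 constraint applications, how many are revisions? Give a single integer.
Constraint 1 (X < W) on D(X)={2,3,4,5,6} D(W)={2,3,4,6}: X {2,3,4,5,6}->{2,3,4,5}; W {2,3,4,6}->{3,4,6} => REVISION
Constraint 2 (Z != W) on D(Z)={3,4,5} D(W)={3,4,6}: no change => not a revision
Constraint 3 (U < W) on D(U)={2,3,4,5,6} D(W)={3,4,6}: U {2,3,4,5,6}->{2,3,4,5} => REVISION
Total revisions = 2

Answer: 2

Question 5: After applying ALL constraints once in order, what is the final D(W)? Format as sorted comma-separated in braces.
Constraint 1 (X < W) on D(X)={2,3,4,5,6} D(W)={2,3,4,6}: X {2,3,4,5,6}->{2,3,4,5}; W {2,3,4,6}->{3,4,6}
Constraint 2 (Z != W) on D(Z)={3,4,5} D(W)={3,4,6}: no change
Constraint 3 (U < W) on D(U)={2,3,4,5,6} D(W)={3,4,6}: U {2,3,4,5,6}->{2,3,4,5}
So after all 3 constraints: D(W) = {3,4,6}

Answer: {3,4,6}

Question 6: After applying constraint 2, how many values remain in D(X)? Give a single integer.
Constraint 1 (X < W) on D(X)={2,3,4,5,6} D(W)={2,3,4,6}: X {2,3,4,5,6}->{2,3,4,5}; W {2,3,4,6}->{3,4,6}
Constraint 2 (Z != W) on D(Z)={3,4,5} D(W)={3,4,6}: no change
So after constraint 2: D(X)={2,3,4,5}, size = 4

Answer: 4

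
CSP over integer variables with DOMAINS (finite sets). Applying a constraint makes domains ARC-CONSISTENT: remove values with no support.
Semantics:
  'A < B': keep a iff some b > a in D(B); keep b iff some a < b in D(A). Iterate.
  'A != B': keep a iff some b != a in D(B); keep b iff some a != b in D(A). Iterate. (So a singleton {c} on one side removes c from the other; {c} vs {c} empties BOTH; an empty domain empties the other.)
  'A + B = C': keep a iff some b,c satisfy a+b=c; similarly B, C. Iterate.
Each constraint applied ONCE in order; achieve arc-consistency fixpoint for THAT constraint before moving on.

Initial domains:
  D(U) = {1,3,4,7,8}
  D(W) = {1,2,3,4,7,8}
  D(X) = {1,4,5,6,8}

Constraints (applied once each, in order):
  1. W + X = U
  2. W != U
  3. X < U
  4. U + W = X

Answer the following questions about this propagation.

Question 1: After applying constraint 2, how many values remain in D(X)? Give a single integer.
Answer: 4

Derivation:
Constraint 1 (W + X = U) on D(W)={1,2,3,4,7,8} D(X)={1,4,5,6,8} D(U)={1,3,4,7,8}: W {1,2,3,4,7,8}->{1,2,3,4,7}; X {1,4,5,6,8}->{1,4,5,6}; U {1,3,4,7,8}->{3,4,7,8}
Constraint 2 (W != U) on D(W)={1,2,3,4,7} D(U)={3,4,7,8}: no change
So after constraint 2: D(X)={1,4,5,6}, size = 4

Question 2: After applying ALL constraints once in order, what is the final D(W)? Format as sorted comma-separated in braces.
Constraint 1 (W + X = U) on D(W)={1,2,3,4,7,8} D(X)={1,4,5,6,8} D(U)={1,3,4,7,8}: W {1,2,3,4,7,8}->{1,2,3,4,7}; X {1,4,5,6,8}->{1,4,5,6}; U {1,3,4,7,8}->{3,4,7,8}
Constraint 2 (W != U) on D(W)={1,2,3,4,7} D(U)={3,4,7,8}: no change
Constraint 3 (X < U) on D(X)={1,4,5,6} D(U)={3,4,7,8}: no change
Constraint 4 (U + W = X) on D(U)={3,4,7,8} D(W)={1,2,3,4,7} D(X)={1,4,5,6}: U {3,4,7,8}->{3,4}; W {1,2,3,4,7}->{1,2,3}; X {1,4,5,6}->{4,5,6}
So after all 4 constraints: D(W) = {1,2,3}

Answer: {1,2,3}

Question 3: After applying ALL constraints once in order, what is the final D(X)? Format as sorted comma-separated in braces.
Answer: {4,5,6}

Derivation:
Constraint 1 (W + X = U) on D(W)={1,2,3,4,7,8} D(X)={1,4,5,6,8} D(U)={1,3,4,7,8}: W {1,2,3,4,7,8}->{1,2,3,4,7}; X {1,4,5,6,8}->{1,4,5,6}; U {1,3,4,7,8}->{3,4,7,8}
Constraint 2 (W != U) on D(W)={1,2,3,4,7} D(U)={3,4,7,8}: no change
Constraint 3 (X < U) on D(X)={1,4,5,6} D(U)={3,4,7,8}: no change
Constraint 4 (U + W = X) on D(U)={3,4,7,8} D(W)={1,2,3,4,7} D(X)={1,4,5,6}: U {3,4,7,8}->{3,4}; W {1,2,3,4,7}->{1,2,3}; X {1,4,5,6}->{4,5,6}
So after all 4 constraints: D(X) = {4,5,6}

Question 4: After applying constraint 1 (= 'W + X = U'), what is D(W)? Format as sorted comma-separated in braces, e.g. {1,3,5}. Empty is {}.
Constraint 1 (W + X = U) on D(W)={1,2,3,4,7,8} D(X)={1,4,5,6,8} D(U)={1,3,4,7,8}: W {1,2,3,4,7,8}->{1,2,3,4,7}; X {1,4,5,6,8}->{1,4,5,6}; U {1,3,4,7,8}->{3,4,7,8}
So after constraint 1: D(W) = {1,2,3,4,7}

Answer: {1,2,3,4,7}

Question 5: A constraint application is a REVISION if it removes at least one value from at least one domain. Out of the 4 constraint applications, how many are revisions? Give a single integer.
Constraint 1 (W + X = U) on D(W)={1,2,3,4,7,8} D(X)={1,4,5,6,8} D(U)={1,3,4,7,8}: W {1,2,3,4,7,8}->{1,2,3,4,7}; X {1,4,5,6,8}->{1,4,5,6}; U {1,3,4,7,8}->{3,4,7,8} => REVISION
Constraint 2 (W != U) on D(W)={1,2,3,4,7} D(U)={3,4,7,8}: no change => not a revision
Constraint 3 (X < U) on D(X)={1,4,5,6} D(U)={3,4,7,8}: no change => not a revision
Constraint 4 (U + W = X) on D(U)={3,4,7,8} D(W)={1,2,3,4,7} D(X)={1,4,5,6}: U {3,4,7,8}->{3,4}; W {1,2,3,4,7}->{1,2,3}; X {1,4,5,6}->{4,5,6} => REVISION
Total revisions = 2

Answer: 2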